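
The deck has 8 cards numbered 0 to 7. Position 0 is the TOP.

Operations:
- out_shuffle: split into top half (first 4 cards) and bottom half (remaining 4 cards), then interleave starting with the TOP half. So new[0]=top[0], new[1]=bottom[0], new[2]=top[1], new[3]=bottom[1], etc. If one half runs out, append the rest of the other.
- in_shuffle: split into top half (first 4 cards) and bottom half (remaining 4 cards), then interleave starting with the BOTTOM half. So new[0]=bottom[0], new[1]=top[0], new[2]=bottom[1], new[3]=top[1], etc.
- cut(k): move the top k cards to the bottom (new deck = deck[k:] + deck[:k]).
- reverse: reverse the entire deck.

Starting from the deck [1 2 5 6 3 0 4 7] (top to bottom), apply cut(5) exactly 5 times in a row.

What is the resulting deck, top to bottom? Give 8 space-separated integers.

After op 1 (cut(5)): [0 4 7 1 2 5 6 3]
After op 2 (cut(5)): [5 6 3 0 4 7 1 2]
After op 3 (cut(5)): [7 1 2 5 6 3 0 4]
After op 4 (cut(5)): [3 0 4 7 1 2 5 6]
After op 5 (cut(5)): [2 5 6 3 0 4 7 1]

Answer: 2 5 6 3 0 4 7 1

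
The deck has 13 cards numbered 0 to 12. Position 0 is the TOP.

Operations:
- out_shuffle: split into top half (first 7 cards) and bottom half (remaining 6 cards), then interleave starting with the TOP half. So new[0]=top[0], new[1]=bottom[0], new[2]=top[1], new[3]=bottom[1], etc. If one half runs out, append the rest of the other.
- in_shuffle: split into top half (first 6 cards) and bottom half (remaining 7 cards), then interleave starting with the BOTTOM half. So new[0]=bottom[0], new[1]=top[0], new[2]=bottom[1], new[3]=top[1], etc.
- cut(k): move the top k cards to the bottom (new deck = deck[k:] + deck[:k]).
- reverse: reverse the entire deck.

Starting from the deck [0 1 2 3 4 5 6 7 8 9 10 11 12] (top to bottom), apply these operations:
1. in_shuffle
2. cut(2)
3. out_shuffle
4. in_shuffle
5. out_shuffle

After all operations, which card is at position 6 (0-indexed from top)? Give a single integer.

After op 1 (in_shuffle): [6 0 7 1 8 2 9 3 10 4 11 5 12]
After op 2 (cut(2)): [7 1 8 2 9 3 10 4 11 5 12 6 0]
After op 3 (out_shuffle): [7 4 1 11 8 5 2 12 9 6 3 0 10]
After op 4 (in_shuffle): [2 7 12 4 9 1 6 11 3 8 0 5 10]
After op 5 (out_shuffle): [2 11 7 3 12 8 4 0 9 5 1 10 6]
Position 6: card 4.

Answer: 4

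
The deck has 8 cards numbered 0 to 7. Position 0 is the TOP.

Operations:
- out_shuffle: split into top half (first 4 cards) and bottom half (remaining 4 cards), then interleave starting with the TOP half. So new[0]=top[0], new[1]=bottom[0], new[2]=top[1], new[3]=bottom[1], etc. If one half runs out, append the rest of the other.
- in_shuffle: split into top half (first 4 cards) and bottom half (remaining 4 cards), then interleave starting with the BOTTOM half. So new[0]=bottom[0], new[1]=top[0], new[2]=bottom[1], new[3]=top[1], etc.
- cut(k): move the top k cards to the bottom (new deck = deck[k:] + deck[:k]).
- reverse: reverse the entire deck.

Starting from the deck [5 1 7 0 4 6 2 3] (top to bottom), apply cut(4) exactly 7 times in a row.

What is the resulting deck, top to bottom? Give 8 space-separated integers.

After op 1 (cut(4)): [4 6 2 3 5 1 7 0]
After op 2 (cut(4)): [5 1 7 0 4 6 2 3]
After op 3 (cut(4)): [4 6 2 3 5 1 7 0]
After op 4 (cut(4)): [5 1 7 0 4 6 2 3]
After op 5 (cut(4)): [4 6 2 3 5 1 7 0]
After op 6 (cut(4)): [5 1 7 0 4 6 2 3]
After op 7 (cut(4)): [4 6 2 3 5 1 7 0]

Answer: 4 6 2 3 5 1 7 0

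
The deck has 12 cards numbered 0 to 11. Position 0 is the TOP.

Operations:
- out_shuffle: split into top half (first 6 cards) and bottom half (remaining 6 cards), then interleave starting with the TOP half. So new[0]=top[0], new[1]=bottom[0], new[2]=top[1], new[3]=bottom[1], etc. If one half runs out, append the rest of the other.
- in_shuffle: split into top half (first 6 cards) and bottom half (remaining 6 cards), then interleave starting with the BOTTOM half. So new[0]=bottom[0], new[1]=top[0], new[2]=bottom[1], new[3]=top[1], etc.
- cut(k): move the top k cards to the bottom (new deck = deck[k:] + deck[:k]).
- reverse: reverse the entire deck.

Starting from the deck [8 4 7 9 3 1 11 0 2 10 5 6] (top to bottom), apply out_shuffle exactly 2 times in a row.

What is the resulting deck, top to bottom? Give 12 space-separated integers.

After op 1 (out_shuffle): [8 11 4 0 7 2 9 10 3 5 1 6]
After op 2 (out_shuffle): [8 9 11 10 4 3 0 5 7 1 2 6]

Answer: 8 9 11 10 4 3 0 5 7 1 2 6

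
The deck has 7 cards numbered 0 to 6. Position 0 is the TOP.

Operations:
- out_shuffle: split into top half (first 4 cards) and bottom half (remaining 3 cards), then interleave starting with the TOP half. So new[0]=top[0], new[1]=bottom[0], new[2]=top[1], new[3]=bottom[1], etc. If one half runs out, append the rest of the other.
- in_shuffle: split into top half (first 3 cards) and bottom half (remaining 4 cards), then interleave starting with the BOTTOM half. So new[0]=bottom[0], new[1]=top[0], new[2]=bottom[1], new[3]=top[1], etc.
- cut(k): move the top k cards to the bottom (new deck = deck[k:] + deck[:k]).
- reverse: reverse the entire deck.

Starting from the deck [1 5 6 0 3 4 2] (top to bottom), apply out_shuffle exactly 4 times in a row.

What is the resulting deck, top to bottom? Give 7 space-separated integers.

After op 1 (out_shuffle): [1 3 5 4 6 2 0]
After op 2 (out_shuffle): [1 6 3 2 5 0 4]
After op 3 (out_shuffle): [1 5 6 0 3 4 2]
After op 4 (out_shuffle): [1 3 5 4 6 2 0]

Answer: 1 3 5 4 6 2 0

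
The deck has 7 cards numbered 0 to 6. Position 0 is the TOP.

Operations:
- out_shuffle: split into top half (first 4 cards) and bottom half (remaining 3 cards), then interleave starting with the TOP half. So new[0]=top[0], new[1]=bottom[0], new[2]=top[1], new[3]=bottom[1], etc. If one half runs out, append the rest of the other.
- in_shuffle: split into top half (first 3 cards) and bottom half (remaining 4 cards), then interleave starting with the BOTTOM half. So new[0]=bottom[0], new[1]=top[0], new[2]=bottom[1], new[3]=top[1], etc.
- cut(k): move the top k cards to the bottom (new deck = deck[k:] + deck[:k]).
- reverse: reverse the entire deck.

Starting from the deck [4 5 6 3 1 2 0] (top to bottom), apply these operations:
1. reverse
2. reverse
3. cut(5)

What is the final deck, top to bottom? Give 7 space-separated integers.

Answer: 2 0 4 5 6 3 1

Derivation:
After op 1 (reverse): [0 2 1 3 6 5 4]
After op 2 (reverse): [4 5 6 3 1 2 0]
After op 3 (cut(5)): [2 0 4 5 6 3 1]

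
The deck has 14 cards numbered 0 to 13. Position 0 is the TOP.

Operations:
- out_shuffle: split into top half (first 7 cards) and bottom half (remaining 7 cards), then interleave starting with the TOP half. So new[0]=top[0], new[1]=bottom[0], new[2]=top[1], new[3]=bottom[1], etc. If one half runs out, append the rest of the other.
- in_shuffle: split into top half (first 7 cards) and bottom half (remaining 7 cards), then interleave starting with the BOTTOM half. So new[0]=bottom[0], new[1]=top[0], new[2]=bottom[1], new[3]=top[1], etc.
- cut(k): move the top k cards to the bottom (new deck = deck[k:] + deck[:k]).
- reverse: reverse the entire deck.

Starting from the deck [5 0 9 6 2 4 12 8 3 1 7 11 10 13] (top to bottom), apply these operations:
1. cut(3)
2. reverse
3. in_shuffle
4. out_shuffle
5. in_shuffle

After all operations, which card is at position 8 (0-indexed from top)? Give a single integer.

Answer: 6

Derivation:
After op 1 (cut(3)): [6 2 4 12 8 3 1 7 11 10 13 5 0 9]
After op 2 (reverse): [9 0 5 13 10 11 7 1 3 8 12 4 2 6]
After op 3 (in_shuffle): [1 9 3 0 8 5 12 13 4 10 2 11 6 7]
After op 4 (out_shuffle): [1 13 9 4 3 10 0 2 8 11 5 6 12 7]
After op 5 (in_shuffle): [2 1 8 13 11 9 5 4 6 3 12 10 7 0]
Position 8: card 6.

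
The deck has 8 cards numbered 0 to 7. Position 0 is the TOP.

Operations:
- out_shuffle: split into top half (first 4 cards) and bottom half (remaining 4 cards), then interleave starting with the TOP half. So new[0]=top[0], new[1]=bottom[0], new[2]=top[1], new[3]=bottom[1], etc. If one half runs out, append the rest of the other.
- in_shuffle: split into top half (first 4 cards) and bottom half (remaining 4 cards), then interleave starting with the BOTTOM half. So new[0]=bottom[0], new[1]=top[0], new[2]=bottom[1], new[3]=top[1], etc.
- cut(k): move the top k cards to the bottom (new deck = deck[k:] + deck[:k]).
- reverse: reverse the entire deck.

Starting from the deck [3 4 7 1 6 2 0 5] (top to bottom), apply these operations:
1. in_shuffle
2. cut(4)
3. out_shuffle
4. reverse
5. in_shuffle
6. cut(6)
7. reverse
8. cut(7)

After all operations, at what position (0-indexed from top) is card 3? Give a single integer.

Answer: 6

Derivation:
After op 1 (in_shuffle): [6 3 2 4 0 7 5 1]
After op 2 (cut(4)): [0 7 5 1 6 3 2 4]
After op 3 (out_shuffle): [0 6 7 3 5 2 1 4]
After op 4 (reverse): [4 1 2 5 3 7 6 0]
After op 5 (in_shuffle): [3 4 7 1 6 2 0 5]
After op 6 (cut(6)): [0 5 3 4 7 1 6 2]
After op 7 (reverse): [2 6 1 7 4 3 5 0]
After op 8 (cut(7)): [0 2 6 1 7 4 3 5]
Card 3 is at position 6.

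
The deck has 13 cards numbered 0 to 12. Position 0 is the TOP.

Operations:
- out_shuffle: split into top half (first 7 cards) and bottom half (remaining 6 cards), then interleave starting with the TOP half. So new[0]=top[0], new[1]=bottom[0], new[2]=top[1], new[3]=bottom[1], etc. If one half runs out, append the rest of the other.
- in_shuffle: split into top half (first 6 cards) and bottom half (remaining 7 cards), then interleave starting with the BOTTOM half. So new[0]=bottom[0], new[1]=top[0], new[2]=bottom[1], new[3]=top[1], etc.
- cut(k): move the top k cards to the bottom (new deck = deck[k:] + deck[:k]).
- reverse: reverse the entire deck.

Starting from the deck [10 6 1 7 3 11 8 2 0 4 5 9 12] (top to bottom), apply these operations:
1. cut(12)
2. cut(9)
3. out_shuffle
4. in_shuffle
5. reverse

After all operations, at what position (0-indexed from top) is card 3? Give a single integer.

After op 1 (cut(12)): [12 10 6 1 7 3 11 8 2 0 4 5 9]
After op 2 (cut(9)): [0 4 5 9 12 10 6 1 7 3 11 8 2]
After op 3 (out_shuffle): [0 1 4 7 5 3 9 11 12 8 10 2 6]
After op 4 (in_shuffle): [9 0 11 1 12 4 8 7 10 5 2 3 6]
After op 5 (reverse): [6 3 2 5 10 7 8 4 12 1 11 0 9]
Card 3 is at position 1.

Answer: 1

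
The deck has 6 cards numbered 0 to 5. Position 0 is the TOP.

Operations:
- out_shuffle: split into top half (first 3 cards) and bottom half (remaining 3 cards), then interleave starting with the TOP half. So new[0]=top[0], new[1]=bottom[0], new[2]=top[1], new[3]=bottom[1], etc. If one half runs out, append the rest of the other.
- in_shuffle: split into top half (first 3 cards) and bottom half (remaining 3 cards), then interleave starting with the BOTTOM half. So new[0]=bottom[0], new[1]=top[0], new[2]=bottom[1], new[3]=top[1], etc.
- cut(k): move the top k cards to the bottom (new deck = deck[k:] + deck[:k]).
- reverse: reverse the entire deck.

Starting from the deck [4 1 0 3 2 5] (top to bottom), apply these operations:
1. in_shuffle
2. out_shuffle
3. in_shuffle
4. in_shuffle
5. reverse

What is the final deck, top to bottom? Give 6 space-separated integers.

After op 1 (in_shuffle): [3 4 2 1 5 0]
After op 2 (out_shuffle): [3 1 4 5 2 0]
After op 3 (in_shuffle): [5 3 2 1 0 4]
After op 4 (in_shuffle): [1 5 0 3 4 2]
After op 5 (reverse): [2 4 3 0 5 1]

Answer: 2 4 3 0 5 1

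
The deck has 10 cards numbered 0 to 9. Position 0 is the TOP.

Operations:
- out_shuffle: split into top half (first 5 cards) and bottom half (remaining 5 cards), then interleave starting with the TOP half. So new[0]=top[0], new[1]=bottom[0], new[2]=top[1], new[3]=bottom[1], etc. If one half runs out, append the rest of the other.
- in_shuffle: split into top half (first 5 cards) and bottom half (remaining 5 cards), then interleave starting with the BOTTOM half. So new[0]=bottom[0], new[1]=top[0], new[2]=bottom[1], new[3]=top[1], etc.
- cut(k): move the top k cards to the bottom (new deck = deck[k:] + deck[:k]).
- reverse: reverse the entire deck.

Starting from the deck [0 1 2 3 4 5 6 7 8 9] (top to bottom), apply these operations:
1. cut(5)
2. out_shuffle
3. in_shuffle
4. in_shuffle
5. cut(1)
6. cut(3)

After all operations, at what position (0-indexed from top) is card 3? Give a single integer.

Answer: 5

Derivation:
After op 1 (cut(5)): [5 6 7 8 9 0 1 2 3 4]
After op 2 (out_shuffle): [5 0 6 1 7 2 8 3 9 4]
After op 3 (in_shuffle): [2 5 8 0 3 6 9 1 4 7]
After op 4 (in_shuffle): [6 2 9 5 1 8 4 0 7 3]
After op 5 (cut(1)): [2 9 5 1 8 4 0 7 3 6]
After op 6 (cut(3)): [1 8 4 0 7 3 6 2 9 5]
Card 3 is at position 5.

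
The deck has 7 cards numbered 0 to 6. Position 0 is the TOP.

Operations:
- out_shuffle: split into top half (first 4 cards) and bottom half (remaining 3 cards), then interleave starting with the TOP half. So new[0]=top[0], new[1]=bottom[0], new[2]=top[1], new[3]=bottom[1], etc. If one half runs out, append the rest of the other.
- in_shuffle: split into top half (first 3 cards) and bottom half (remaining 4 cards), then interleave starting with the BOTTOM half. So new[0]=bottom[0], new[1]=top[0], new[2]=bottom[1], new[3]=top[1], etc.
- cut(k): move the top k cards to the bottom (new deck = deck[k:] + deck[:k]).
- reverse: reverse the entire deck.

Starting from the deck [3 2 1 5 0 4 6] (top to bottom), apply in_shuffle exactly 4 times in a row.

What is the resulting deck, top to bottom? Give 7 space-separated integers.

After op 1 (in_shuffle): [5 3 0 2 4 1 6]
After op 2 (in_shuffle): [2 5 4 3 1 0 6]
After op 3 (in_shuffle): [3 2 1 5 0 4 6]
After op 4 (in_shuffle): [5 3 0 2 4 1 6]

Answer: 5 3 0 2 4 1 6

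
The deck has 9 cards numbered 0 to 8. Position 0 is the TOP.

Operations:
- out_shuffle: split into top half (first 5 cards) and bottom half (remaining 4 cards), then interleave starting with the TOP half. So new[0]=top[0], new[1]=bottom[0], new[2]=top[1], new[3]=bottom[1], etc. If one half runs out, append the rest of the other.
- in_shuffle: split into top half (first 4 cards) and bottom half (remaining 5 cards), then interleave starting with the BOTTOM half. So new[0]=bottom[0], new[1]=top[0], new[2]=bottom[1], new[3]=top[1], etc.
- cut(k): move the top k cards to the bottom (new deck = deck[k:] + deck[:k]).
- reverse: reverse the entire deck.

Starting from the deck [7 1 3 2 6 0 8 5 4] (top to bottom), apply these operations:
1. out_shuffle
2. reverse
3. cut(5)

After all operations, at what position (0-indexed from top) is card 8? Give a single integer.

Answer: 0

Derivation:
After op 1 (out_shuffle): [7 0 1 8 3 5 2 4 6]
After op 2 (reverse): [6 4 2 5 3 8 1 0 7]
After op 3 (cut(5)): [8 1 0 7 6 4 2 5 3]
Card 8 is at position 0.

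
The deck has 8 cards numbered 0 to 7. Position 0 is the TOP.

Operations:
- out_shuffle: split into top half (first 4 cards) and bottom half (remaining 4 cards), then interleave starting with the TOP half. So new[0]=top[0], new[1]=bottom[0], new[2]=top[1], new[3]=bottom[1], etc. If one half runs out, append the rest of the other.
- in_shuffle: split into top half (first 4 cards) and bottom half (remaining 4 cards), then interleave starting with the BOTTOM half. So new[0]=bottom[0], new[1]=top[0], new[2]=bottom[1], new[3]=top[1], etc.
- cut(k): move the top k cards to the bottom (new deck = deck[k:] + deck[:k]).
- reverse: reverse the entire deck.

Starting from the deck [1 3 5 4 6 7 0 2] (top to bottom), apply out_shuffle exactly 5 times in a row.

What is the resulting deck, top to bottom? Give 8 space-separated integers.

Answer: 1 5 6 0 3 4 7 2

Derivation:
After op 1 (out_shuffle): [1 6 3 7 5 0 4 2]
After op 2 (out_shuffle): [1 5 6 0 3 4 7 2]
After op 3 (out_shuffle): [1 3 5 4 6 7 0 2]
After op 4 (out_shuffle): [1 6 3 7 5 0 4 2]
After op 5 (out_shuffle): [1 5 6 0 3 4 7 2]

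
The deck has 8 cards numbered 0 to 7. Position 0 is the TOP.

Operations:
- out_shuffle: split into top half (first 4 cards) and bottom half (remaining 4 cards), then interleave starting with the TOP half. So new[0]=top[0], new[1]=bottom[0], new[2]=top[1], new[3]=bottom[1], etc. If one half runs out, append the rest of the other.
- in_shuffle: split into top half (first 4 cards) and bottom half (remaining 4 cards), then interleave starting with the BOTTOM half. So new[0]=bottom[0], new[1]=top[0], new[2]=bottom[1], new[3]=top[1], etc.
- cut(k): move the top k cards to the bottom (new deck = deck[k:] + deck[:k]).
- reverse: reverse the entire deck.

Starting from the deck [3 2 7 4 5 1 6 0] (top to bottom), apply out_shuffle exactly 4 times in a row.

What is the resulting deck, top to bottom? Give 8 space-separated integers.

Answer: 3 5 2 1 7 6 4 0

Derivation:
After op 1 (out_shuffle): [3 5 2 1 7 6 4 0]
After op 2 (out_shuffle): [3 7 5 6 2 4 1 0]
After op 3 (out_shuffle): [3 2 7 4 5 1 6 0]
After op 4 (out_shuffle): [3 5 2 1 7 6 4 0]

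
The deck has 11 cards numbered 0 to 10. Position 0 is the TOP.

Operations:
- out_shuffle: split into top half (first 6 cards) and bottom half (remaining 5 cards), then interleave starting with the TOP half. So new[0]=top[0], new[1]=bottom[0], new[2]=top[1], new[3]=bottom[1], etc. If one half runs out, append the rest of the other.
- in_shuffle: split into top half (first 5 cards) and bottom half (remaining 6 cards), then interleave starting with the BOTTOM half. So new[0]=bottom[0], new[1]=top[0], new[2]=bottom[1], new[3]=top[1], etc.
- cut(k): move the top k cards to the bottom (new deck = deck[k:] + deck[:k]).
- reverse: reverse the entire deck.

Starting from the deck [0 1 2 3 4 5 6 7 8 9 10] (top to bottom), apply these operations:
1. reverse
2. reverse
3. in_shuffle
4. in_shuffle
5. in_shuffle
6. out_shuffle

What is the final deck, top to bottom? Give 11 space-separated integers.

Answer: 6 4 2 0 9 7 5 3 1 10 8

Derivation:
After op 1 (reverse): [10 9 8 7 6 5 4 3 2 1 0]
After op 2 (reverse): [0 1 2 3 4 5 6 7 8 9 10]
After op 3 (in_shuffle): [5 0 6 1 7 2 8 3 9 4 10]
After op 4 (in_shuffle): [2 5 8 0 3 6 9 1 4 7 10]
After op 5 (in_shuffle): [6 2 9 5 1 8 4 0 7 3 10]
After op 6 (out_shuffle): [6 4 2 0 9 7 5 3 1 10 8]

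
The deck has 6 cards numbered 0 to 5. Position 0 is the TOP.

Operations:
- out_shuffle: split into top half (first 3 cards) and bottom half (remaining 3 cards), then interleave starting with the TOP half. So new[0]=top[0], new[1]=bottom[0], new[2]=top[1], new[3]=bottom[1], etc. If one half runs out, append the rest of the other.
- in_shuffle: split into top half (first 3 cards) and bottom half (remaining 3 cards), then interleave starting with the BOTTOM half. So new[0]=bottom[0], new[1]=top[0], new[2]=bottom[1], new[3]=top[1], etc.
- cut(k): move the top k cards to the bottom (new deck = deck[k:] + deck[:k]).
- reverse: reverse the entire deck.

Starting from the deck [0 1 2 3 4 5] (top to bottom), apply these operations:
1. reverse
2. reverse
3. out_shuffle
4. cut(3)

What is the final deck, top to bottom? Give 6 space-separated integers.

Answer: 4 2 5 0 3 1

Derivation:
After op 1 (reverse): [5 4 3 2 1 0]
After op 2 (reverse): [0 1 2 3 4 5]
After op 3 (out_shuffle): [0 3 1 4 2 5]
After op 4 (cut(3)): [4 2 5 0 3 1]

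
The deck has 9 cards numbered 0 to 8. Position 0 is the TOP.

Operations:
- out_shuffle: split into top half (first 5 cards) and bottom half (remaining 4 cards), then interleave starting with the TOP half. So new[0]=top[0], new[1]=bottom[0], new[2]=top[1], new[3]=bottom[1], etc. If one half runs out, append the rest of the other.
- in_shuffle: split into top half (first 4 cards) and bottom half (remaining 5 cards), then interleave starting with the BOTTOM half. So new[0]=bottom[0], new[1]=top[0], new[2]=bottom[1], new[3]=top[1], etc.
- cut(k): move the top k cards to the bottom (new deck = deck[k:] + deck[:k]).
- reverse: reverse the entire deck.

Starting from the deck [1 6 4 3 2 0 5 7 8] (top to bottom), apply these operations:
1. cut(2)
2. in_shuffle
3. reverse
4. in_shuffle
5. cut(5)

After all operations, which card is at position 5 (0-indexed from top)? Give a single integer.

After op 1 (cut(2)): [4 3 2 0 5 7 8 1 6]
After op 2 (in_shuffle): [5 4 7 3 8 2 1 0 6]
After op 3 (reverse): [6 0 1 2 8 3 7 4 5]
After op 4 (in_shuffle): [8 6 3 0 7 1 4 2 5]
After op 5 (cut(5)): [1 4 2 5 8 6 3 0 7]
Position 5: card 6.

Answer: 6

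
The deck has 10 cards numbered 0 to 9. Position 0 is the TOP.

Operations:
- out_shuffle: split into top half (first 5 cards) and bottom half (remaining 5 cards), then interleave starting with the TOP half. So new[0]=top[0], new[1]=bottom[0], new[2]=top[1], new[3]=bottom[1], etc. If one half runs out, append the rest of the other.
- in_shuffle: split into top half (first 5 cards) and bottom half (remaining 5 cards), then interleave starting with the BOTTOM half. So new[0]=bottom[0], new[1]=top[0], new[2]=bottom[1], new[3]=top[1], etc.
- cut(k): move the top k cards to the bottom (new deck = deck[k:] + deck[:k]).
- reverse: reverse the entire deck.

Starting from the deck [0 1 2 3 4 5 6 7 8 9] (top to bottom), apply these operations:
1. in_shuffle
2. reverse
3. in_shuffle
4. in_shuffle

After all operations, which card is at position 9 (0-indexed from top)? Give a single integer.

After op 1 (in_shuffle): [5 0 6 1 7 2 8 3 9 4]
After op 2 (reverse): [4 9 3 8 2 7 1 6 0 5]
After op 3 (in_shuffle): [7 4 1 9 6 3 0 8 5 2]
After op 4 (in_shuffle): [3 7 0 4 8 1 5 9 2 6]
Position 9: card 6.

Answer: 6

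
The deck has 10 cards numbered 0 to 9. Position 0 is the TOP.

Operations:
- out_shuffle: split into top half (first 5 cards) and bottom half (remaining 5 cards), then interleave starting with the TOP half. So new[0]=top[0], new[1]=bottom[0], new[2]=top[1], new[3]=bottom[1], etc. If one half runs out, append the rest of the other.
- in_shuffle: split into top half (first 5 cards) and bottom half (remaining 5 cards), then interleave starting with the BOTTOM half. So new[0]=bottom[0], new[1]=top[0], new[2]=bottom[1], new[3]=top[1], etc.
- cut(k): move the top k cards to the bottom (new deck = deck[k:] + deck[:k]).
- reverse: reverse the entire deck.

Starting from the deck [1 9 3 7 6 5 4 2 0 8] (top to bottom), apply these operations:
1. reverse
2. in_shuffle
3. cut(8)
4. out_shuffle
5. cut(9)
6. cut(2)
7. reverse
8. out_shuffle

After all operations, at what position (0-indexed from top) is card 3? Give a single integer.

Answer: 5

Derivation:
After op 1 (reverse): [8 0 2 4 5 6 7 3 9 1]
After op 2 (in_shuffle): [6 8 7 0 3 2 9 4 1 5]
After op 3 (cut(8)): [1 5 6 8 7 0 3 2 9 4]
After op 4 (out_shuffle): [1 0 5 3 6 2 8 9 7 4]
After op 5 (cut(9)): [4 1 0 5 3 6 2 8 9 7]
After op 6 (cut(2)): [0 5 3 6 2 8 9 7 4 1]
After op 7 (reverse): [1 4 7 9 8 2 6 3 5 0]
After op 8 (out_shuffle): [1 2 4 6 7 3 9 5 8 0]
Card 3 is at position 5.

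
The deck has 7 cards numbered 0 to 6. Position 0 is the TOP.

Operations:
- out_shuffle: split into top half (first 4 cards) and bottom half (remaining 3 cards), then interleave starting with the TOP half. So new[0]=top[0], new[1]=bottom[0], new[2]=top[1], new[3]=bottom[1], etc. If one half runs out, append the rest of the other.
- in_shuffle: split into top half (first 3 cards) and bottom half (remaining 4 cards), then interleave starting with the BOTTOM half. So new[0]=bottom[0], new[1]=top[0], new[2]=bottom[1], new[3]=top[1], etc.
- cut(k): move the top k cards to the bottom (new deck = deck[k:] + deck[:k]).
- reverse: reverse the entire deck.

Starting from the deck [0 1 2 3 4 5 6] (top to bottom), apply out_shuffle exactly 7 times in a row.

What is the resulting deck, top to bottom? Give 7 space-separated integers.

Answer: 0 4 1 5 2 6 3

Derivation:
After op 1 (out_shuffle): [0 4 1 5 2 6 3]
After op 2 (out_shuffle): [0 2 4 6 1 3 5]
After op 3 (out_shuffle): [0 1 2 3 4 5 6]
After op 4 (out_shuffle): [0 4 1 5 2 6 3]
After op 5 (out_shuffle): [0 2 4 6 1 3 5]
After op 6 (out_shuffle): [0 1 2 3 4 5 6]
After op 7 (out_shuffle): [0 4 1 5 2 6 3]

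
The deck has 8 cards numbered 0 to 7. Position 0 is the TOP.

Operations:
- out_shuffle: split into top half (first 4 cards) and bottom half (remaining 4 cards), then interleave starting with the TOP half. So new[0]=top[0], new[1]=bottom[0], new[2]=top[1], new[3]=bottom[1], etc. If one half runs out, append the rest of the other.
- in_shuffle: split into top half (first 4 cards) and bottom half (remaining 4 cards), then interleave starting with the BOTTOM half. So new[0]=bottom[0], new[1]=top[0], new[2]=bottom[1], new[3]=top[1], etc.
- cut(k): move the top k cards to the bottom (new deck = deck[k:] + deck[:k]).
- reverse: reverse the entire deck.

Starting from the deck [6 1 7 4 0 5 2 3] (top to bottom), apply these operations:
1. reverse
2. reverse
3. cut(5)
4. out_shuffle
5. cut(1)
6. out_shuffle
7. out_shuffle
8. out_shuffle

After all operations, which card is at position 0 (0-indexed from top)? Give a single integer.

After op 1 (reverse): [3 2 5 0 4 7 1 6]
After op 2 (reverse): [6 1 7 4 0 5 2 3]
After op 3 (cut(5)): [5 2 3 6 1 7 4 0]
After op 4 (out_shuffle): [5 1 2 7 3 4 6 0]
After op 5 (cut(1)): [1 2 7 3 4 6 0 5]
After op 6 (out_shuffle): [1 4 2 6 7 0 3 5]
After op 7 (out_shuffle): [1 7 4 0 2 3 6 5]
After op 8 (out_shuffle): [1 2 7 3 4 6 0 5]
Position 0: card 1.

Answer: 1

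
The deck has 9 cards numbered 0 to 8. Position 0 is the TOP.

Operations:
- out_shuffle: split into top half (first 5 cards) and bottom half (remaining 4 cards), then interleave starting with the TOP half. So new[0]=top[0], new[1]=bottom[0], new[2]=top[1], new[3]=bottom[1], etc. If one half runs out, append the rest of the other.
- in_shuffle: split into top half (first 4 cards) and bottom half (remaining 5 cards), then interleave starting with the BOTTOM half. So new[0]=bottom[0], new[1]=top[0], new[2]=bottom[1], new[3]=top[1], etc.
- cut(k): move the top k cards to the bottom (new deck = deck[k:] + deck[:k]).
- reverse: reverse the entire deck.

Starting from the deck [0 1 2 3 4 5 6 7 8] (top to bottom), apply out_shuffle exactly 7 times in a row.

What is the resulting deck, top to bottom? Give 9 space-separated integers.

After op 1 (out_shuffle): [0 5 1 6 2 7 3 8 4]
After op 2 (out_shuffle): [0 7 5 3 1 8 6 4 2]
After op 3 (out_shuffle): [0 8 7 6 5 4 3 2 1]
After op 4 (out_shuffle): [0 4 8 3 7 2 6 1 5]
After op 5 (out_shuffle): [0 2 4 6 8 1 3 5 7]
After op 6 (out_shuffle): [0 1 2 3 4 5 6 7 8]
After op 7 (out_shuffle): [0 5 1 6 2 7 3 8 4]

Answer: 0 5 1 6 2 7 3 8 4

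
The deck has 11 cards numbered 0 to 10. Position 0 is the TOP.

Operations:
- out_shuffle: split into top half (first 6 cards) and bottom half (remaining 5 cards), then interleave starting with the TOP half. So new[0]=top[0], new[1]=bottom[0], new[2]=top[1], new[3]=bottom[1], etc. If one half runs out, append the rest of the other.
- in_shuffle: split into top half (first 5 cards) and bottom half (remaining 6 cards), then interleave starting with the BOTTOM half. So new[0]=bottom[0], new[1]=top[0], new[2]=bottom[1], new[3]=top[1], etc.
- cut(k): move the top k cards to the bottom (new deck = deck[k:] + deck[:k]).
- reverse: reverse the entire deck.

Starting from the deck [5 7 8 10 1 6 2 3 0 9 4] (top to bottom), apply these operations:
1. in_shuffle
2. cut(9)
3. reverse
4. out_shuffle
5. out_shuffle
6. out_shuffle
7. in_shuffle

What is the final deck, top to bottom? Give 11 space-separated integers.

After op 1 (in_shuffle): [6 5 2 7 3 8 0 10 9 1 4]
After op 2 (cut(9)): [1 4 6 5 2 7 3 8 0 10 9]
After op 3 (reverse): [9 10 0 8 3 7 2 5 6 4 1]
After op 4 (out_shuffle): [9 2 10 5 0 6 8 4 3 1 7]
After op 5 (out_shuffle): [9 8 2 4 10 3 5 1 0 7 6]
After op 6 (out_shuffle): [9 5 8 1 2 0 4 7 10 6 3]
After op 7 (in_shuffle): [0 9 4 5 7 8 10 1 6 2 3]

Answer: 0 9 4 5 7 8 10 1 6 2 3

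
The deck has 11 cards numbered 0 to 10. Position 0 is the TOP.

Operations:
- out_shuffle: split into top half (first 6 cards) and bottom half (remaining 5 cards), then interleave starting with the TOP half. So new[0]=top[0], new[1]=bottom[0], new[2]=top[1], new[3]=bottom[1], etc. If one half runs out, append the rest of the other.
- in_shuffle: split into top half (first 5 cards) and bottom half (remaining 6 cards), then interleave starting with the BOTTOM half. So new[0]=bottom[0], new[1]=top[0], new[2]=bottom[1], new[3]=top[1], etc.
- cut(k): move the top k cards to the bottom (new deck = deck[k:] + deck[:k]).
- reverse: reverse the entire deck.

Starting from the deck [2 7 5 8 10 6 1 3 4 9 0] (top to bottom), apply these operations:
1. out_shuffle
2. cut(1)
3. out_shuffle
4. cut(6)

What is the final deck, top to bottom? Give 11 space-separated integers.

After op 1 (out_shuffle): [2 1 7 3 5 4 8 9 10 0 6]
After op 2 (cut(1)): [1 7 3 5 4 8 9 10 0 6 2]
After op 3 (out_shuffle): [1 9 7 10 3 0 5 6 4 2 8]
After op 4 (cut(6)): [5 6 4 2 8 1 9 7 10 3 0]

Answer: 5 6 4 2 8 1 9 7 10 3 0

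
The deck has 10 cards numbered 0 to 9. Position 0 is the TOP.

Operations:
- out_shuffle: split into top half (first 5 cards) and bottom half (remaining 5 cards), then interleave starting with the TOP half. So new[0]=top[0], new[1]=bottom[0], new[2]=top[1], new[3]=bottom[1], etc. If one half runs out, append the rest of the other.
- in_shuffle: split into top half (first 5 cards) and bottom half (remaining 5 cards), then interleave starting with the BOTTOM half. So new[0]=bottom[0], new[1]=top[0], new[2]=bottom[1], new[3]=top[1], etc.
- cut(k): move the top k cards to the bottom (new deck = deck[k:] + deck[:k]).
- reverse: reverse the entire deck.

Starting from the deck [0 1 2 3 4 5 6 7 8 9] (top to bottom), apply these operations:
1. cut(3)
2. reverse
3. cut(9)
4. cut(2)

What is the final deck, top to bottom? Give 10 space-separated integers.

Answer: 1 0 9 8 7 6 5 4 3 2

Derivation:
After op 1 (cut(3)): [3 4 5 6 7 8 9 0 1 2]
After op 2 (reverse): [2 1 0 9 8 7 6 5 4 3]
After op 3 (cut(9)): [3 2 1 0 9 8 7 6 5 4]
After op 4 (cut(2)): [1 0 9 8 7 6 5 4 3 2]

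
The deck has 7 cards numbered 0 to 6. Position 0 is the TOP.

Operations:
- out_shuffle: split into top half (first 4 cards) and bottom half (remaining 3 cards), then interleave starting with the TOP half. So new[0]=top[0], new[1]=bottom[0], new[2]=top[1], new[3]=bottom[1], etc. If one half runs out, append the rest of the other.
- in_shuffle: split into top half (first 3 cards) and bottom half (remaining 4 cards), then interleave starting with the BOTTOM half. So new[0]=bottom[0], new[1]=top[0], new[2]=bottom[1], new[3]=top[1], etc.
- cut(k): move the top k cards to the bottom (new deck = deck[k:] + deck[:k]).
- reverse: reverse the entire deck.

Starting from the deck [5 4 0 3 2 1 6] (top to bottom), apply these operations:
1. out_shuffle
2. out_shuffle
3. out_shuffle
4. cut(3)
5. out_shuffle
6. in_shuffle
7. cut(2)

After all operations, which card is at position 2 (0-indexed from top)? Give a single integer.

Answer: 0

Derivation:
After op 1 (out_shuffle): [5 2 4 1 0 6 3]
After op 2 (out_shuffle): [5 0 2 6 4 3 1]
After op 3 (out_shuffle): [5 4 0 3 2 1 6]
After op 4 (cut(3)): [3 2 1 6 5 4 0]
After op 5 (out_shuffle): [3 5 2 4 1 0 6]
After op 6 (in_shuffle): [4 3 1 5 0 2 6]
After op 7 (cut(2)): [1 5 0 2 6 4 3]
Position 2: card 0.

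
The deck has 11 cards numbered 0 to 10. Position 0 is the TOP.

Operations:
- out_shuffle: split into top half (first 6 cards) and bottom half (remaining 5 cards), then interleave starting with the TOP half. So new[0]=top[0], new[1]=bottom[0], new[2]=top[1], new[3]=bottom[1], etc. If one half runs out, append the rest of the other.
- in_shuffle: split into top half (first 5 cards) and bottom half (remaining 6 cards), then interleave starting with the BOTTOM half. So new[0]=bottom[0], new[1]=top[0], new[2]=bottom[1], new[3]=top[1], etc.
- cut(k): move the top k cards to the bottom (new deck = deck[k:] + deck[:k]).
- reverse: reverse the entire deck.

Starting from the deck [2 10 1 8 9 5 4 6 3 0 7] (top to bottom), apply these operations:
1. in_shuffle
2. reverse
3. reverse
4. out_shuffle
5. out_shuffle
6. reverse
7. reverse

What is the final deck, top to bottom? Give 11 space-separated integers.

Answer: 5 10 3 9 2 6 8 7 4 1 0

Derivation:
After op 1 (in_shuffle): [5 2 4 10 6 1 3 8 0 9 7]
After op 2 (reverse): [7 9 0 8 3 1 6 10 4 2 5]
After op 3 (reverse): [5 2 4 10 6 1 3 8 0 9 7]
After op 4 (out_shuffle): [5 3 2 8 4 0 10 9 6 7 1]
After op 5 (out_shuffle): [5 10 3 9 2 6 8 7 4 1 0]
After op 6 (reverse): [0 1 4 7 8 6 2 9 3 10 5]
After op 7 (reverse): [5 10 3 9 2 6 8 7 4 1 0]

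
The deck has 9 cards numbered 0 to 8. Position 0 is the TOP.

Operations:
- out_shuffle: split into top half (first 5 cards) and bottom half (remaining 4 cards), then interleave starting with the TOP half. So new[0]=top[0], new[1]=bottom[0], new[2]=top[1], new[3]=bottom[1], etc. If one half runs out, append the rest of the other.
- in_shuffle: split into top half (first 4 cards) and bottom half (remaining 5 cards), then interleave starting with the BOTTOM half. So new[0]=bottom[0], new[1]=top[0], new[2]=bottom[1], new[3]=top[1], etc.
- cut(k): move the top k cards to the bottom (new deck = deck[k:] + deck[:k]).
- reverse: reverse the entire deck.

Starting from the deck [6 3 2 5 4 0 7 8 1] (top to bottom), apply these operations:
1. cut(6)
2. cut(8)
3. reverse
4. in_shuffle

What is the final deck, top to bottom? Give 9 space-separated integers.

After op 1 (cut(6)): [7 8 1 6 3 2 5 4 0]
After op 2 (cut(8)): [0 7 8 1 6 3 2 5 4]
After op 3 (reverse): [4 5 2 3 6 1 8 7 0]
After op 4 (in_shuffle): [6 4 1 5 8 2 7 3 0]

Answer: 6 4 1 5 8 2 7 3 0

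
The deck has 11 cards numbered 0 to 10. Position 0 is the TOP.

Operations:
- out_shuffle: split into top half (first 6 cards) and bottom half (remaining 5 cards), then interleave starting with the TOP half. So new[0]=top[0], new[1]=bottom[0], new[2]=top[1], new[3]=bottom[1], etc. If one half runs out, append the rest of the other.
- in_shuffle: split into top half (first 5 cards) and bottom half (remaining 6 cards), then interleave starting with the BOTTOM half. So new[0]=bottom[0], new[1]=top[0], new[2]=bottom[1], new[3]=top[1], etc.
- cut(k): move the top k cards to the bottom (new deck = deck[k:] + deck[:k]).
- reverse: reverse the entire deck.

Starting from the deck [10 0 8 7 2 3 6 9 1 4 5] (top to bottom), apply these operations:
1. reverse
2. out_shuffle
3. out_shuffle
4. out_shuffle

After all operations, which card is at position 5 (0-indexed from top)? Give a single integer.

Answer: 1

Derivation:
After op 1 (reverse): [5 4 1 9 6 3 2 7 8 0 10]
After op 2 (out_shuffle): [5 2 4 7 1 8 9 0 6 10 3]
After op 3 (out_shuffle): [5 9 2 0 4 6 7 10 1 3 8]
After op 4 (out_shuffle): [5 7 9 10 2 1 0 3 4 8 6]
Position 5: card 1.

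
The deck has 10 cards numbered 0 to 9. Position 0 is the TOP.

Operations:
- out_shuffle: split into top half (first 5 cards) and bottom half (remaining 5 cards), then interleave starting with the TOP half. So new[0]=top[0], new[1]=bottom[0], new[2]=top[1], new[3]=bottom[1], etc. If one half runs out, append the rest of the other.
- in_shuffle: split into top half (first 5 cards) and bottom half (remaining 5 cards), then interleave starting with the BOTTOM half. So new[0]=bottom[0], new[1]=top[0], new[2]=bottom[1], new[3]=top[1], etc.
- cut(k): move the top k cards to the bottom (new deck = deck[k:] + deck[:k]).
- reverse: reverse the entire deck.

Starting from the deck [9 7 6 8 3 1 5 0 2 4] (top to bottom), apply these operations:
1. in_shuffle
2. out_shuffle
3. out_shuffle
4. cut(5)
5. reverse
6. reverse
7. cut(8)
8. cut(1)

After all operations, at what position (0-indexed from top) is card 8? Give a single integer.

After op 1 (in_shuffle): [1 9 5 7 0 6 2 8 4 3]
After op 2 (out_shuffle): [1 6 9 2 5 8 7 4 0 3]
After op 3 (out_shuffle): [1 8 6 7 9 4 2 0 5 3]
After op 4 (cut(5)): [4 2 0 5 3 1 8 6 7 9]
After op 5 (reverse): [9 7 6 8 1 3 5 0 2 4]
After op 6 (reverse): [4 2 0 5 3 1 8 6 7 9]
After op 7 (cut(8)): [7 9 4 2 0 5 3 1 8 6]
After op 8 (cut(1)): [9 4 2 0 5 3 1 8 6 7]
Card 8 is at position 7.

Answer: 7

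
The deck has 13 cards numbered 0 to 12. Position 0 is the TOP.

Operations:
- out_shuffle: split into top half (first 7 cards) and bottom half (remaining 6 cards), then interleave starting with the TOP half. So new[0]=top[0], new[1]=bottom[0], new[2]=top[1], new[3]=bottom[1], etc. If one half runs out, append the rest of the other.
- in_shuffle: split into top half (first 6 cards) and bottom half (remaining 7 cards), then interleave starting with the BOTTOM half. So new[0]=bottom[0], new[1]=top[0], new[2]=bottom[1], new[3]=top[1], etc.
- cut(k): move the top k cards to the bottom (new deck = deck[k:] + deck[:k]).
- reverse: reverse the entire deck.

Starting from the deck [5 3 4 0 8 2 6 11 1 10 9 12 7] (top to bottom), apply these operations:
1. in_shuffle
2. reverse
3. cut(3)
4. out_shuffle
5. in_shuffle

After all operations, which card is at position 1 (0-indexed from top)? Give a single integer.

After op 1 (in_shuffle): [6 5 11 3 1 4 10 0 9 8 12 2 7]
After op 2 (reverse): [7 2 12 8 9 0 10 4 1 3 11 5 6]
After op 3 (cut(3)): [8 9 0 10 4 1 3 11 5 6 7 2 12]
After op 4 (out_shuffle): [8 11 9 5 0 6 10 7 4 2 1 12 3]
After op 5 (in_shuffle): [10 8 7 11 4 9 2 5 1 0 12 6 3]
Position 1: card 8.

Answer: 8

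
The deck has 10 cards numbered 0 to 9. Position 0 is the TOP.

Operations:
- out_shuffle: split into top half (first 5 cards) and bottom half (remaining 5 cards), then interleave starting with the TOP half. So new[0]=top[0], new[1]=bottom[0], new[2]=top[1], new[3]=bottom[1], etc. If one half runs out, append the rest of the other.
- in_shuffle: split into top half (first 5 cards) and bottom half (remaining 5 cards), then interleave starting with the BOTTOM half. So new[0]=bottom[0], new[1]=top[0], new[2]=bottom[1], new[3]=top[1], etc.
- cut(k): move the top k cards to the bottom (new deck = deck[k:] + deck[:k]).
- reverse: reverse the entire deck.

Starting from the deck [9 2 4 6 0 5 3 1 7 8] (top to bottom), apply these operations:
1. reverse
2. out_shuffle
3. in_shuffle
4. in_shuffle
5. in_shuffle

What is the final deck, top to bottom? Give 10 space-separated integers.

Answer: 3 7 9 4 0 5 1 8 2 6

Derivation:
After op 1 (reverse): [8 7 1 3 5 0 6 4 2 9]
After op 2 (out_shuffle): [8 0 7 6 1 4 3 2 5 9]
After op 3 (in_shuffle): [4 8 3 0 2 7 5 6 9 1]
After op 4 (in_shuffle): [7 4 5 8 6 3 9 0 1 2]
After op 5 (in_shuffle): [3 7 9 4 0 5 1 8 2 6]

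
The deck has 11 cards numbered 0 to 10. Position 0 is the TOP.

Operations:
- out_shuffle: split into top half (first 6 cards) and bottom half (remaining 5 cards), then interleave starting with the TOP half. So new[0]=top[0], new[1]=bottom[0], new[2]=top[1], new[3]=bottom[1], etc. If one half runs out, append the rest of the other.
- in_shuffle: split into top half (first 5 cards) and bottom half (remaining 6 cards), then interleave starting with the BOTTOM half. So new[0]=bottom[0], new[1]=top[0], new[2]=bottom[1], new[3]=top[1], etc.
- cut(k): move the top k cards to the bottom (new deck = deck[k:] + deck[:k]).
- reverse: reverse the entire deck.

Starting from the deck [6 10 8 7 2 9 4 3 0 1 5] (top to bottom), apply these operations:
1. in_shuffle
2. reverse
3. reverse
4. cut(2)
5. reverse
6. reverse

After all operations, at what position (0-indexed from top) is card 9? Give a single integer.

After op 1 (in_shuffle): [9 6 4 10 3 8 0 7 1 2 5]
After op 2 (reverse): [5 2 1 7 0 8 3 10 4 6 9]
After op 3 (reverse): [9 6 4 10 3 8 0 7 1 2 5]
After op 4 (cut(2)): [4 10 3 8 0 7 1 2 5 9 6]
After op 5 (reverse): [6 9 5 2 1 7 0 8 3 10 4]
After op 6 (reverse): [4 10 3 8 0 7 1 2 5 9 6]
Card 9 is at position 9.

Answer: 9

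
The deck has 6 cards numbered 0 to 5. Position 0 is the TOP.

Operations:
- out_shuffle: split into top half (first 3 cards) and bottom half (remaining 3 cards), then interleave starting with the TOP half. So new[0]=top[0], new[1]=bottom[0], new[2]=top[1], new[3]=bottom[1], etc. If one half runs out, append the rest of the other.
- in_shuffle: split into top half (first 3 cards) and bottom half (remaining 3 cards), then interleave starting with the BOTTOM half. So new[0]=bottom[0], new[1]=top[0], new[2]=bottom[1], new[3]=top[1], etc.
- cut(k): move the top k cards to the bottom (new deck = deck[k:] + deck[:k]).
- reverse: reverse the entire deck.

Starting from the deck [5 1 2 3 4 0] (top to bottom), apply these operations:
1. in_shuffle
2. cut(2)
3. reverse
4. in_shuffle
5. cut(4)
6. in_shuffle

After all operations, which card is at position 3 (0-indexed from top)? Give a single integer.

Answer: 2

Derivation:
After op 1 (in_shuffle): [3 5 4 1 0 2]
After op 2 (cut(2)): [4 1 0 2 3 5]
After op 3 (reverse): [5 3 2 0 1 4]
After op 4 (in_shuffle): [0 5 1 3 4 2]
After op 5 (cut(4)): [4 2 0 5 1 3]
After op 6 (in_shuffle): [5 4 1 2 3 0]
Position 3: card 2.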